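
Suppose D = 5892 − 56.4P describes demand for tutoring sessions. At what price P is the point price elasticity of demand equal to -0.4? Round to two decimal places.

Ed = −56.4P/(5892 − 56.4P). Set this equal to -0.4:
56.4P = 0.4·(5892 − 56.4P) ⇒ 56.4P(1 + 0.4) = 0.4·5892
P = 0.4·5892 / (56.4·1.4) = 29.8480…

29.85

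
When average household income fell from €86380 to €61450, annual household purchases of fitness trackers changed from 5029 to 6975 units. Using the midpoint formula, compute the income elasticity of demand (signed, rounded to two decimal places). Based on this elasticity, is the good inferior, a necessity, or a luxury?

-0.96; inferior

%ΔQ = (6975 − 5029)/[( 5029 + 6975)/2] = 1946/6002 = 0.324225…
%ΔIncome = (61450 − 86380)/[( 86380 + 61450)/2] = -24930/73915 = -0.337279…
E_income = (1946/6002) / (-24930/73915) = -0.9612…
E_income < 0 ⇒ inferior good.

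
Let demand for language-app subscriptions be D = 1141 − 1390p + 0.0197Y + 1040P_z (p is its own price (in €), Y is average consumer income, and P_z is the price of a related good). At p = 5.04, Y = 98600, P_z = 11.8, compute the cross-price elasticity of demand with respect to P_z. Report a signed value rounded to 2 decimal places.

At the given values, D = 1141 − 1390(5.04) + 0.0197(98600) + 1040(11.8) = 8349.82.
∂D/∂P_z = 1040.
E = (1040) × (11.8/8349.82) = 1.4697…

1.47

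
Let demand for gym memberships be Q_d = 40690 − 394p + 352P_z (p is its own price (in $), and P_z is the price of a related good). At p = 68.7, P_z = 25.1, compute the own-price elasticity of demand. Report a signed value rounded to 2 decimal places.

-1.21

At the given values, Q_d = 40690 − 394(68.7) + 352(25.1) = 22457.4.
∂Q_d/∂p = −394.
E = (-394) × (68.7/22457.4) = -1.2052…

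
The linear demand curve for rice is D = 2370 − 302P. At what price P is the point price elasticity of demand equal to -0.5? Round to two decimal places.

Ed = −302P/(2370 − 302P). Set this equal to -0.5:
302P = 0.5·(2370 − 302P) ⇒ 302P(1 + 0.5) = 0.5·2370
P = 0.5·2370 / (302·1.5) = 2.6158…

2.62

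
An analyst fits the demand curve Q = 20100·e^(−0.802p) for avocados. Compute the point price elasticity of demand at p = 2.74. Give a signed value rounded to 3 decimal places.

-2.197

dQ/dp = −0.802·Q = -1790.68. At p = 2.74, Q = 2232.76.
Ed = (dQ/dp)·(p/Q) = (-1790.68) × (2.74/2232.76) = -2.19748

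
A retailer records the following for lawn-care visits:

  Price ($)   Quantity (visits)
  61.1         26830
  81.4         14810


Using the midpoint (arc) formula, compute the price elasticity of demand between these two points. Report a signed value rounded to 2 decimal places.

-2.03

%ΔQ = (14810 − 26830) / [(26830 + 14810)/2] = -12020/20820 = -0.577329…
%ΔP = (81.4 − 61.1) / [(61.1 + 81.4)/2] = 20.3/71.25 = 0.284912…
Arc Ed = %ΔQ / %ΔP = (-12020/20820) / (20.3/71.25) = -2.0263…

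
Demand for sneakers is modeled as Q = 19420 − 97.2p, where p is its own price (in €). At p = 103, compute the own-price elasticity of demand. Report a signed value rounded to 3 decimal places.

At the given values, Q = 19420 − 97.2(103) = 9408.4.
∂Q/∂p = −97.2.
E = (-97.2) × (103/9408.4) = -1.06411…

-1.064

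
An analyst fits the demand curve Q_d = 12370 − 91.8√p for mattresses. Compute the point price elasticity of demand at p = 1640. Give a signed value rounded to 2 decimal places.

dQ_d/dp = −91.8/(2√p) = -1.13342. At p = 1640, Q_d = 8652.38.
Ed = (dQ_d/dp)·(p/Q_d) = (-1.13342) × (1640/8652.38) = -0.2148…

-0.21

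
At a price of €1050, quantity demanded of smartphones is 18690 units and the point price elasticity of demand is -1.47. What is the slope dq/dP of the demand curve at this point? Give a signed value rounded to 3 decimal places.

Ed = (dq/dP)·(P/q) ⇒ dq/dP = Ed·q/P = (-1.47)·18690/1050 = -26.166

-26.166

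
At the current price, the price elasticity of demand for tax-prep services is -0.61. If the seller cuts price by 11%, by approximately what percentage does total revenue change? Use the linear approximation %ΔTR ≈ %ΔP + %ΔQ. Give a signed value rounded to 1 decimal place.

%ΔQ ≈ Ed × %ΔP = (-0.61) × (-11%) = +6.7100%
%ΔTR ≈ %ΔP + %ΔQ = (-11%) + (+6.7100%) = -4.2900%

-4.3%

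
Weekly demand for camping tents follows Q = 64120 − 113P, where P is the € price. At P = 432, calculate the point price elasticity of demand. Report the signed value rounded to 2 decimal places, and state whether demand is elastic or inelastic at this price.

dQ/dP = −113. At P = 432, Q = 64120 − 113(432) = 15304.
Ed = (dQ/dP)·(P/Q) = −113 × (432/15304) = -3.1897…
|Ed| = 3.19 > 1, so demand is elastic.

-3.19; elastic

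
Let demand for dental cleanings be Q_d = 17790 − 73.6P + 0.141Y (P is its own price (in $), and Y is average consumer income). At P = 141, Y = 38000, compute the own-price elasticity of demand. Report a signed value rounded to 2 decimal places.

At the given values, Q_d = 17790 − 73.6(141) + 0.141(38000) = 12770.4.
∂Q_d/∂P = −73.6.
E = (-73.6) × (141/12770.4) = -0.8126…

-0.81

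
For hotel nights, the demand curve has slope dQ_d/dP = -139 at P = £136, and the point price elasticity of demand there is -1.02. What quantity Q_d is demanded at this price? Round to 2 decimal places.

18533.33

Ed = (dQ_d/dP)·(P/Q_d) ⇒ Q_d = (dQ_d/dP)·P/Ed = (-139)·136/(-1.02) = 18533.3333…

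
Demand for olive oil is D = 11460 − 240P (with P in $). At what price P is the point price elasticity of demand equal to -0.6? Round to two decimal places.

Ed = −240P/(11460 − 240P). Set this equal to -0.6:
240P = 0.6·(11460 − 240P) ⇒ 240P(1 + 0.6) = 0.6·11460
P = 0.6·11460 / (240·1.6) = 17.9062…

17.91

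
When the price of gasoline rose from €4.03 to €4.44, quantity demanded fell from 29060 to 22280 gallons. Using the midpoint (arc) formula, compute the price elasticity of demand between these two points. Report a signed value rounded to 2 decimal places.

%ΔQ = (22280 − 29060) / [(29060 + 22280)/2] = -6780/25670 = -0.264121…
%ΔP = (4.44 − 4.03) / [(4.03 + 4.44)/2] = 0.41/4.235 = 0.096812…
Arc Ed = %ΔQ / %ΔP = (-6780/25670) / (0.41/4.235) = -2.7281…

-2.73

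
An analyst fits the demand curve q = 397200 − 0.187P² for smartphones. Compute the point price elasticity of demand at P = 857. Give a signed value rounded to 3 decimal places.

-1.057

dq/dP = −2·0.187·P = -320.518. At P = 857, q = 259858.037.
Ed = (dq/dP)·(P/q) = (-320.518) × (857/259858.037) = -1.05705…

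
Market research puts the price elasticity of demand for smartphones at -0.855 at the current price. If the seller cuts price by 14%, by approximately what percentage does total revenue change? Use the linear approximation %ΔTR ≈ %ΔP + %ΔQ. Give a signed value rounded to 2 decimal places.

-2.03%

%ΔQ ≈ Ed × %ΔP = (-0.855) × (-14%) = +11.9700%
%ΔTR ≈ %ΔP + %ΔQ = (-14%) + (+11.9700%) = -2.0300%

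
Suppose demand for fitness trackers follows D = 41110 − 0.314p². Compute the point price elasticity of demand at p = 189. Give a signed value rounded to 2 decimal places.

-0.75

dD/dp = −2·0.314·p = -118.692. At p = 189, D = 29893.606.
Ed = (dD/dp)·(p/D) = (-118.692) × (189/29893.606) = -0.7504…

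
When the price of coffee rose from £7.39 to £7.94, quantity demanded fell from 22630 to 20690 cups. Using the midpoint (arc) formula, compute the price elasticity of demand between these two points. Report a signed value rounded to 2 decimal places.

%ΔQ = (20690 − 22630) / [(22630 + 20690)/2] = -1940/21660 = -0.089566…
%ΔP = (7.94 − 7.39) / [(7.39 + 7.94)/2] = 0.55/7.665 = 0.071754…
Arc Ed = %ΔQ / %ΔP = (-1940/21660) / (0.55/7.665) = -1.2482…

-1.25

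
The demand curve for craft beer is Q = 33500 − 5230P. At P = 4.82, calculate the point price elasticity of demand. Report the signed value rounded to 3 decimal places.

dQ/dP = −5230. At P = 4.82, Q = 33500 − 5230(4.82) = 8291.4.
Ed = (dQ/dP)·(P/Q) = −5230 × (4.82/8291.4) = -3.04033…

-3.040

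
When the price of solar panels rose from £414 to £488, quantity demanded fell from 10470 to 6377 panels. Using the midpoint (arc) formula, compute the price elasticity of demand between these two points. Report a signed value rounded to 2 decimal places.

%ΔQ = (6377 − 10470) / [(10470 + 6377)/2] = -4093/8423.5 = -0.485902…
%ΔP = (488 − 414) / [(414 + 488)/2] = 74/451 = 0.164079…
Arc Ed = %ΔQ / %ΔP = (-4093/8423.5) / (74/451) = -2.9613…

-2.96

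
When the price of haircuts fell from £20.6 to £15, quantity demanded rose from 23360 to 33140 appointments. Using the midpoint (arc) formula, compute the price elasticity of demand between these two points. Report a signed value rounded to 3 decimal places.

-1.100

%ΔQ = (33140 − 23360) / [(23360 + 33140)/2] = 9780/28250 = 0.346194…
%ΔP = (15 − 20.6) / [(20.6 + 15)/2] = -5.6/17.8 = -0.314606…
Arc Ed = %ΔQ / %ΔP = (9780/28250) / (-5.6/17.8) = -1.10040…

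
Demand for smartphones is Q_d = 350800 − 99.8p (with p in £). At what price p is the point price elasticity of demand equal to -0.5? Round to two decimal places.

Ed = −99.8p/(350800 − 99.8p). Set this equal to -0.5:
99.8p = 0.5·(350800 − 99.8p) ⇒ 99.8p(1 + 0.5) = 0.5·350800
p = 0.5·350800 / (99.8·1.5) = 1171.6766…

1171.68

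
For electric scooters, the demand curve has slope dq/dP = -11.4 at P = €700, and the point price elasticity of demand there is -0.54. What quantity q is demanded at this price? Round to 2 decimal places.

Ed = (dq/dP)·(P/q) ⇒ q = (dq/dP)·P/Ed = (-11.4)·700/(-0.54) = 14777.7777…

14777.78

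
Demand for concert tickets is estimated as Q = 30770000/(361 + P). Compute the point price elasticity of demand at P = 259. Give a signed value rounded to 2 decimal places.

-0.42

dQ/dP = −30770000/(361 + P)² = -80.0468. At P = 259, Q = 49629.
Ed = (dQ/dP)·(P/Q) = (-80.0468) × (259/49629) = -0.4177…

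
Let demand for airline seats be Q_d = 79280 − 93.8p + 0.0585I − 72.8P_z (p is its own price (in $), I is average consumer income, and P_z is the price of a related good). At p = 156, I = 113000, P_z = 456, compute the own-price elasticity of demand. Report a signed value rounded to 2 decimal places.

-0.38

At the given values, Q_d = 79280 − 93.8(156) + 0.0585(113000) − 72.8(456) = 38060.9.
∂Q_d/∂p = −93.8.
E = (-93.8) × (156/38060.9) = -0.3844…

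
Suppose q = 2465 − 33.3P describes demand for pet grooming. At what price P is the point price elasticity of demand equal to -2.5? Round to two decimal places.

52.87

Ed = −33.3P/(2465 − 33.3P). Set this equal to -2.5:
33.3P = 2.5·(2465 − 33.3P) ⇒ 33.3P(1 + 2.5) = 2.5·2465
P = 2.5·2465 / (33.3·3.5) = 52.8743…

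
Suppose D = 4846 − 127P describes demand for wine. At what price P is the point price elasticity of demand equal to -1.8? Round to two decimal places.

Ed = −127P/(4846 − 127P). Set this equal to -1.8:
127P = 1.8·(4846 − 127P) ⇒ 127P(1 + 1.8) = 1.8·4846
P = 1.8·4846 / (127·2.8) = 24.5298…

24.53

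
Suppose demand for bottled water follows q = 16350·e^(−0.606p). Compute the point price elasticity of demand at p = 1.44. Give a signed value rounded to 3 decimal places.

-0.873

dq/dp = −0.606·q = -4140.07. At p = 1.44, q = 6831.8.
Ed = (dq/dp)·(p/q) = (-4140.07) × (1.44/6831.8) = -0.87264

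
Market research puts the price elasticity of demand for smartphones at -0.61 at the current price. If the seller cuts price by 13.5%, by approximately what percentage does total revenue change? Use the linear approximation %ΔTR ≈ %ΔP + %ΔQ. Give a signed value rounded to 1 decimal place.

-5.3%

%ΔQ ≈ Ed × %ΔP = (-0.61) × (-13.5%) = +8.2350%
%ΔTR ≈ %ΔP + %ΔQ = (-13.5%) + (+8.2350%) = -5.2650%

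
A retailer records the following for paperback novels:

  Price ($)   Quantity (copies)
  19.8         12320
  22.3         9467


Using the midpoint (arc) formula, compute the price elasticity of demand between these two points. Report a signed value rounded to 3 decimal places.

-2.205

%ΔQ = (9467 − 12320) / [(12320 + 9467)/2] = -2853/10893.5 = -0.261899…
%ΔP = (22.3 − 19.8) / [(19.8 + 22.3)/2] = 2.5/21.05 = 0.118764…
Arc Ed = %ΔQ / %ΔP = (-2853/10893.5) / (2.5/21.05) = -2.20519…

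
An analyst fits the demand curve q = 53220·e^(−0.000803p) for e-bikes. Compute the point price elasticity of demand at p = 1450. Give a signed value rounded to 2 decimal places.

-1.16

dq/dp = −0.000803·q = -13.3389. At p = 1450, q = 16611.3.
Ed = (dq/dp)·(p/q) = (-13.3389) × (1450/16611.3) = -1.1643…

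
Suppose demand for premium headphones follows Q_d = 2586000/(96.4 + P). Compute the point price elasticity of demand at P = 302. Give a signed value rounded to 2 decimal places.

dQ_d/dP = −2586000/(96.4 + P)² = -16.2926. At P = 302, Q_d = 6490.96.
Ed = (dQ_d/dP)·(P/Q_d) = (-16.2926) × (302/6490.96) = -0.7580…

-0.76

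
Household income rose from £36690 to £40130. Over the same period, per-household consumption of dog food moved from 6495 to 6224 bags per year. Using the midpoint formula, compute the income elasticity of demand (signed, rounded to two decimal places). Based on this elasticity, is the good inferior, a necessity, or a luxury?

-0.48; inferior

%ΔQ = (6224 − 6495)/[( 6495 + 6224)/2] = -271/6359.5 = -0.042613…
%ΔIncome = (40130 − 36690)/[( 36690 + 40130)/2] = 3440/38410 = 0.089560…
E_income = (-271/6359.5) / (3440/38410) = -0.4758…
E_income < 0 ⇒ inferior good.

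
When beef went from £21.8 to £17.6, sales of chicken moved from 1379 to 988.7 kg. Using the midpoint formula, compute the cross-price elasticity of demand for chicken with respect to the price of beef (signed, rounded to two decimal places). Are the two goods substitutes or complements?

1.55; substitutes

%ΔQ_{chicken} = (988.7 − 1379)/avg = -390.3/1183.85 = -0.329687…
%ΔP_{beef} = (17.6 − 21.8)/avg = -4.2/19.7 = -0.213197…
E_cross = (-390.3/1183.85) / (-4.2/19.7) = 1.5463…
E_cross > 0 ⇒ the goods are substitutes.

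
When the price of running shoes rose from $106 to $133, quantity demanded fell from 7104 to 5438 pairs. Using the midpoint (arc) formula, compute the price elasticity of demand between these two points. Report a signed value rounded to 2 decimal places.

%ΔQ = (5438 − 7104) / [(7104 + 5438)/2] = -1666/6271 = -0.265667…
%ΔP = (133 − 106) / [(106 + 133)/2] = 27/119.5 = 0.225941…
Arc Ed = %ΔQ / %ΔP = (-1666/6271) / (27/119.5) = -1.1758…

-1.18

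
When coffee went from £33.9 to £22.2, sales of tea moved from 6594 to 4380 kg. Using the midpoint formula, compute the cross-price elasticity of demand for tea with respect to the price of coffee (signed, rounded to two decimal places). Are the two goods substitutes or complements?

%ΔQ_{tea} = (4380 − 6594)/avg = -2214/5487 = -0.403499…
%ΔP_{coffee} = (22.2 − 33.9)/avg = -11.7/28.05 = -0.417112…
E_cross = (-2214/5487) / (-11.7/28.05) = 0.9673…
E_cross > 0 ⇒ the goods are substitutes.

0.97; substitutes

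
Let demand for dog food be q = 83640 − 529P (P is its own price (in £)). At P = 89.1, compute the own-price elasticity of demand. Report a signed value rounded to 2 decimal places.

At the given values, q = 83640 − 529(89.1) = 36506.1.
∂q/∂P = −529.
E = (-529) × (89.1/36506.1) = -1.2911…

-1.29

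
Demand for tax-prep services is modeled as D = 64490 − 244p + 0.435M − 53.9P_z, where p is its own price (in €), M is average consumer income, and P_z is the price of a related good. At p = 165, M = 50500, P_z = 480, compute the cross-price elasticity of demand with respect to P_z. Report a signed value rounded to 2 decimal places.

At the given values, D = 64490 − 244(165) + 0.435(50500) − 53.9(480) = 20325.5.
∂D/∂P_z = -53.9.
E = (-53.9) × (480/20325.5) = -1.2728…

-1.27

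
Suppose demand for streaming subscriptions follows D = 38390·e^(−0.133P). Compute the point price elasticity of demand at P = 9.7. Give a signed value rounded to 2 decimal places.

-1.29

dD/dP = −0.133·D = -1405.36. At P = 9.7, D = 10566.6.
Ed = (dD/dP)·(P/D) = (-1405.36) × (9.7/10566.6) = -1.2901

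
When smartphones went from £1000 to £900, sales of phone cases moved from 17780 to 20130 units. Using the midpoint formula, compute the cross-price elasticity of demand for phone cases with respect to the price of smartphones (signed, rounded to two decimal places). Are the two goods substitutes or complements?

%ΔQ_{phone cases} = (20130 − 17780)/avg = 2350/18955 = 0.123977…
%ΔP_{smartphones} = (900 − 1000)/avg = -100/950 = -0.105263…
E_cross = (2350/18955) / (-100/950) = -1.1777…
E_cross < 0 ⇒ the goods are complements.

-1.18; complements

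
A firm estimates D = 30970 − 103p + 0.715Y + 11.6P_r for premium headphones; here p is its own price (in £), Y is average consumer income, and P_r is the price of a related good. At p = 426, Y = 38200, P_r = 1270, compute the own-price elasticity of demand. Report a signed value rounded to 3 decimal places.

At the given values, D = 30970 − 103(426) + 0.715(38200) + 11.6(1270) = 29137.
∂D/∂p = −103.
E = (-103) × (426/29137) = -1.50592…

-1.506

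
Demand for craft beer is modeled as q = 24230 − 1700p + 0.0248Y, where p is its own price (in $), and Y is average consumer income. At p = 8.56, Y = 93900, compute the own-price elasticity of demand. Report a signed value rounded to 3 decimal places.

-1.212

At the given values, q = 24230 − 1700(8.56) + 0.0248(93900) = 12006.72.
∂q/∂p = −1700.
E = (-1700) × (8.56/12006.72) = -1.21198…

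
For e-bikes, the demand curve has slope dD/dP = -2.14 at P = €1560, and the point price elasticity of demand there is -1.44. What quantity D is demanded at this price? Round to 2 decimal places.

2318.33

Ed = (dD/dP)·(P/D) ⇒ D = (dD/dP)·P/Ed = (-2.14)·1560/(-1.44) = 2318.3333…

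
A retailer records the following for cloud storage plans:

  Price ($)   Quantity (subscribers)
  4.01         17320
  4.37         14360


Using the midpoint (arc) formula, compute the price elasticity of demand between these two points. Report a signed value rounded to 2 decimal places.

-2.17

%ΔQ = (14360 − 17320) / [(17320 + 14360)/2] = -2960/15840 = -0.186868…
%ΔP = (4.37 − 4.01) / [(4.01 + 4.37)/2] = 0.36/4.19 = 0.085918…
Arc Ed = %ΔQ / %ΔP = (-2960/15840) / (0.36/4.19) = -2.1749…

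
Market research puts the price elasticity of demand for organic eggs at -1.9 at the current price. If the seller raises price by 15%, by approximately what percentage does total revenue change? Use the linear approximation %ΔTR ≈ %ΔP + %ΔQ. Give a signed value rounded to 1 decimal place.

%ΔQ ≈ Ed × %ΔP = (-1.9) × (+15%) = -28.5000%
%ΔTR ≈ %ΔP + %ΔQ = (+15%) + (-28.5000%) = -13.5000%

-13.5%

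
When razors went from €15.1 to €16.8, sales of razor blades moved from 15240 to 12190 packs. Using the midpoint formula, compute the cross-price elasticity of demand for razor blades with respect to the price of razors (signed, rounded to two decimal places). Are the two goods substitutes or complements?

%ΔQ_{razor blades} = (12190 − 15240)/avg = -3050/13715 = -0.222384…
%ΔP_{razors} = (16.8 − 15.1)/avg = 1.7/15.95 = 0.106583…
E_cross = (-3050/13715) / (1.7/15.95) = -2.0864…
E_cross < 0 ⇒ the goods are complements.

-2.09; complements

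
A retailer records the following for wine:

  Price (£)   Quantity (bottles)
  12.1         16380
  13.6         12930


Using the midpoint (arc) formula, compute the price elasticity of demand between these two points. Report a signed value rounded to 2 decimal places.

%ΔQ = (12930 − 16380) / [(16380 + 12930)/2] = -3450/14655 = -0.235414…
%ΔP = (13.6 − 12.1) / [(12.1 + 13.6)/2] = 1.5/12.85 = 0.116731…
Arc Ed = %ΔQ / %ΔP = (-3450/14655) / (1.5/12.85) = -2.0167…

-2.02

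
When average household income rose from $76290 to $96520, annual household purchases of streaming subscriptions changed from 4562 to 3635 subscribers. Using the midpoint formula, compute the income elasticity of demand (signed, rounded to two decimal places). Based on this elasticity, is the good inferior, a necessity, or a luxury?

%ΔQ = (3635 − 4562)/[( 4562 + 3635)/2] = -927/4098.5 = -0.226180…
%ΔIncome = (96520 − 76290)/[( 76290 + 96520)/2] = 20230/86405 = 0.234129…
E_income = (-927/4098.5) / (20230/86405) = -0.9660…
E_income < 0 ⇒ inferior good.

-0.97; inferior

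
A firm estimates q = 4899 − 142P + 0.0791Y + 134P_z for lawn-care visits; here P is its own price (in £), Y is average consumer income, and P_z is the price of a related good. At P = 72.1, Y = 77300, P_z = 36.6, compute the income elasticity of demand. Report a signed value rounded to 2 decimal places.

1.08

At the given values, q = 4899 − 142(72.1) + 0.0791(77300) + 134(36.6) = 5679.63.
∂q/∂Y = 0.0791.
E = (0.0791) × (77300/5679.63) = 1.0765…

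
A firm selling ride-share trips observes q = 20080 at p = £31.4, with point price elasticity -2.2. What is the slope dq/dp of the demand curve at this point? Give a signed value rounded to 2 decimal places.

-1406.88

Ed = (dq/dp)·(p/q) ⇒ dq/dp = Ed·q/p = (-2.2)·20080/31.4 = -1406.8789…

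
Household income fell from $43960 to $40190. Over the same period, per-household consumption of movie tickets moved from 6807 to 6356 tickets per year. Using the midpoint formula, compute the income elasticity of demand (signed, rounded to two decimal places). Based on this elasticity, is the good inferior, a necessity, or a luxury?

0.76; necessity

%ΔQ = (6356 − 6807)/[( 6807 + 6356)/2] = -451/6581.5 = -0.068525…
%ΔIncome = (40190 − 43960)/[( 43960 + 40190)/2] = -3770/42075 = -0.089601…
E_income = (-451/6581.5) / (-3770/42075) = 0.7647…
0 < E_income < 1 ⇒ normal good, necessity.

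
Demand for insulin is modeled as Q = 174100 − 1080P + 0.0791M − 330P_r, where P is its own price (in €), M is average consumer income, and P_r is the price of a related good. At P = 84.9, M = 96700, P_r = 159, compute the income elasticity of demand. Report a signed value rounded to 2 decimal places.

At the given values, Q = 174100 − 1080(84.9) + 0.0791(96700) − 330(159) = 37586.97.
∂Q/∂M = 0.0791.
E = (0.0791) × (96700/37586.97) = 0.2035…

0.20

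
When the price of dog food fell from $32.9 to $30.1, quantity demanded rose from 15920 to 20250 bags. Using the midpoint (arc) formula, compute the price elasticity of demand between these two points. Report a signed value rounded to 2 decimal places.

-2.69

%ΔQ = (20250 − 15920) / [(15920 + 20250)/2] = 4330/18085 = 0.239424…
%ΔP = (30.1 − 32.9) / [(32.9 + 30.1)/2] = -2.8/31.5 = -0.088888…
Arc Ed = %ΔQ / %ΔP = (4330/18085) / (-2.8/31.5) = -2.6935…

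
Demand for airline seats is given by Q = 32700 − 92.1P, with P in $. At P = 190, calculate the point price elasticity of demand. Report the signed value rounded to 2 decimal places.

dQ/dP = −92.1. At P = 190, Q = 32700 − 92.1(190) = 15201.
Ed = (dQ/dP)·(P/Q) = −92.1 × (190/15201) = -1.1511…

-1.15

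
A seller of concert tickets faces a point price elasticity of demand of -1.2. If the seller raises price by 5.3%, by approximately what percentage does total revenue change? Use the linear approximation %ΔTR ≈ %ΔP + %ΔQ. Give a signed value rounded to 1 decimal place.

%ΔQ ≈ Ed × %ΔP = (-1.2) × (+5.3%) = -6.3600%
%ΔTR ≈ %ΔP + %ΔQ = (+5.3%) + (-6.3600%) = -1.0600%

-1.1%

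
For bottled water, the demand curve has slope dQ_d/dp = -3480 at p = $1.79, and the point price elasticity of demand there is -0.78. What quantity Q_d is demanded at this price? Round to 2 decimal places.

7986.15

Ed = (dQ_d/dp)·(p/Q_d) ⇒ Q_d = (dQ_d/dp)·p/Ed = (-3480)·1.79/(-0.78) = 7986.1538…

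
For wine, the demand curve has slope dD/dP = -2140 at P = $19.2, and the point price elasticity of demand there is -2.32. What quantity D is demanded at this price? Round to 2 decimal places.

Ed = (dD/dP)·(P/D) ⇒ D = (dD/dP)·P/Ed = (-2140)·19.2/(-2.32) = 17710.3448…

17710.34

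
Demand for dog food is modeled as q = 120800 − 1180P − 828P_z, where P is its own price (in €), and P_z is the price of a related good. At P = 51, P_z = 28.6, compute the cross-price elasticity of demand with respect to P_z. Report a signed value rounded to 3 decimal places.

At the given values, q = 120800 − 1180(51) − 828(28.6) = 36939.2.
∂q/∂P_z = -828.
E = (-828) × (28.6/36939.2) = -0.64107…

-0.641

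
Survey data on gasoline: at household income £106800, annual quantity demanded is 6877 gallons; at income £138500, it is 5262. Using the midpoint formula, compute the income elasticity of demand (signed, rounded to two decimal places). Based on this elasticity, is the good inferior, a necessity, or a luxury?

-1.03; inferior

%ΔQ = (5262 − 6877)/[( 6877 + 5262)/2] = -1615/6069.5 = -0.266084…
%ΔIncome = (138500 − 106800)/[( 106800 + 138500)/2] = 31700/122650 = 0.258459…
E_income = (-1615/6069.5) / (31700/122650) = -1.0295…
E_income < 0 ⇒ inferior good.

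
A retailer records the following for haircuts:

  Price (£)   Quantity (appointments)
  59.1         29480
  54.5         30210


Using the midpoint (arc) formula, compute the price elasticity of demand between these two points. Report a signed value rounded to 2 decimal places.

%ΔQ = (30210 − 29480) / [(29480 + 30210)/2] = 730/29845 = 0.024459…
%ΔP = (54.5 − 59.1) / [(59.1 + 54.5)/2] = -4.6/56.8 = -0.080985…
Arc Ed = %ΔQ / %ΔP = (730/29845) / (-4.6/56.8) = -0.3020…

-0.30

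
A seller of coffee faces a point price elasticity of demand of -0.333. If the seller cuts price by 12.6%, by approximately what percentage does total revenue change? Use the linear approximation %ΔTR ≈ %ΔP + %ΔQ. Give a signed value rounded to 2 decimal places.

-8.40%

%ΔQ ≈ Ed × %ΔP = (-0.333) × (-12.6%) = +4.1958%
%ΔTR ≈ %ΔP + %ΔQ = (-12.6%) + (+4.1958%) = -8.4042%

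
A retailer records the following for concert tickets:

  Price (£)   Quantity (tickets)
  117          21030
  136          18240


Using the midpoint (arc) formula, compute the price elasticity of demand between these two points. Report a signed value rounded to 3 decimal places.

%ΔQ = (18240 − 21030) / [(21030 + 18240)/2] = -2790/19635 = -0.142093…
%ΔP = (136 − 117) / [(117 + 136)/2] = 19/126.5 = 0.150197…
Arc Ed = %ΔQ / %ΔP = (-2790/19635) / (19/126.5) = -0.94604…

-0.946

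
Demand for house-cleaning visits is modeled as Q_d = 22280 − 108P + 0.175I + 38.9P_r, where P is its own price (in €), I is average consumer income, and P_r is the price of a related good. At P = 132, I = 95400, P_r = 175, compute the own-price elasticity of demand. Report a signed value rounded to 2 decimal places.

-0.45

At the given values, Q_d = 22280 − 108(132) + 0.175(95400) + 38.9(175) = 31526.5.
∂Q_d/∂P = −108.
E = (-108) × (132/31526.5) = -0.4521…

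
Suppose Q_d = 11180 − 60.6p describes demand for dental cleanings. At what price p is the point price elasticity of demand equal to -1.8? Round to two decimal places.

Ed = −60.6p/(11180 − 60.6p). Set this equal to -1.8:
60.6p = 1.8·(11180 − 60.6p) ⇒ 60.6p(1 + 1.8) = 1.8·11180
p = 1.8·11180 / (60.6·2.8) = 118.5997…

118.60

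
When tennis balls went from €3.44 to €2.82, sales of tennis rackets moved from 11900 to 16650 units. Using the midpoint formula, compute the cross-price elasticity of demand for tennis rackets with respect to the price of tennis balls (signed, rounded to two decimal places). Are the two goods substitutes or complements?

%ΔQ_{tennis rackets} = (16650 − 11900)/avg = 4750/14275 = 0.332749…
%ΔP_{tennis balls} = (2.82 − 3.44)/avg = -0.62/3.13 = -0.198083…
E_cross = (4750/14275) / (-0.62/3.13) = -1.6798…
E_cross < 0 ⇒ the goods are complements.

-1.68; complements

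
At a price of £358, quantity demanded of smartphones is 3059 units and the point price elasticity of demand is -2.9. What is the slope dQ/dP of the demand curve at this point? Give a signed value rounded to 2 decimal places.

Ed = (dQ/dP)·(P/Q) ⇒ dQ/dP = Ed·Q/P = (-2.9)·3059/358 = -24.7796…

-24.78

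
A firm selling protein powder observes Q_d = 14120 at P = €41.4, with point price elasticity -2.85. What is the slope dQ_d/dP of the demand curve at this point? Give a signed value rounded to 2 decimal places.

Ed = (dQ_d/dP)·(P/Q_d) ⇒ dQ_d/dP = Ed·Q_d/P = (-2.85)·14120/41.4 = -972.0289…

-972.03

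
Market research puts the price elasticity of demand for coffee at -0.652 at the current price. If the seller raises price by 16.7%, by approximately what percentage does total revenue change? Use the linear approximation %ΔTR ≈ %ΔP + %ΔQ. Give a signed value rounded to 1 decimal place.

+5.8%

%ΔQ ≈ Ed × %ΔP = (-0.652) × (+16.7%) = -10.8884%
%ΔTR ≈ %ΔP + %ΔQ = (+16.7%) + (-10.8884%) = +5.8116%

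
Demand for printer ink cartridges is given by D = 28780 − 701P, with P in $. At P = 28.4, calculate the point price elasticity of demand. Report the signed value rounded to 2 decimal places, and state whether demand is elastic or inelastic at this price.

dD/dP = −701. At P = 28.4, D = 28780 − 701(28.4) = 8871.6.
Ed = (dD/dP)·(P/D) = −701 × (28.4/8871.6) = -2.2440…
|Ed| = 2.24 > 1, so demand is elastic.

-2.24; elastic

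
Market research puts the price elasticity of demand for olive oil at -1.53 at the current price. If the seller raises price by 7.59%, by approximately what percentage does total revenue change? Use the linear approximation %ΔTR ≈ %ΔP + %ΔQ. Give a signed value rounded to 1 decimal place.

%ΔQ ≈ Ed × %ΔP = (-1.53) × (+7.59%) = -11.6127%
%ΔTR ≈ %ΔP + %ΔQ = (+7.59%) + (-11.6127%) = -4.0227%

-4.0%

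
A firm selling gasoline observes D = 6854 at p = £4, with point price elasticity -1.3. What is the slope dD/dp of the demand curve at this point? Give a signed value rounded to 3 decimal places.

-2227.550

Ed = (dD/dp)·(p/D) ⇒ dD/dp = Ed·D/p = (-1.3)·6854/4 = -2227.55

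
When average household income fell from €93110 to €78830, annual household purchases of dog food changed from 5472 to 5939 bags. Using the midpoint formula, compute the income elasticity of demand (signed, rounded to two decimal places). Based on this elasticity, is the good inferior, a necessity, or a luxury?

%ΔQ = (5939 − 5472)/[( 5472 + 5939)/2] = 467/5705.5 = 0.081850…
%ΔIncome = (78830 − 93110)/[( 93110 + 78830)/2] = -14280/85970 = -0.166104…
E_income = (467/5705.5) / (-14280/85970) = -0.4927…
E_income < 0 ⇒ inferior good.

-0.49; inferior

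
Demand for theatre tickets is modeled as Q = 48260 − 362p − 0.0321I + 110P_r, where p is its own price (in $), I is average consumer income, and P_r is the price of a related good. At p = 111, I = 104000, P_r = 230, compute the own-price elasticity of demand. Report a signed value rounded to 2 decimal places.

-1.34

At the given values, Q = 48260 − 362(111) − 0.0321(104000) + 110(230) = 30039.6.
∂Q/∂p = −362.
E = (-362) × (111/30039.6) = -1.3376…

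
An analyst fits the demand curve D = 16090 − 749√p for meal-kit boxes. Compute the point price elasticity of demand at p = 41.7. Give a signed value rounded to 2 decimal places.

dD/dp = −749/(2√p) = -57.9941. At p = 41.7, D = 11253.3.
Ed = (dD/dp)·(p/D) = (-57.9941) × (41.7/11253.3) = -0.2149…

-0.21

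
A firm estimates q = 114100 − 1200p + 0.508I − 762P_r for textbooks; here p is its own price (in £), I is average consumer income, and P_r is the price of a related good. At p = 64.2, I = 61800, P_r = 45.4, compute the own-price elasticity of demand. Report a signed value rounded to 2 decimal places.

At the given values, q = 114100 − 1200(64.2) + 0.508(61800) − 762(45.4) = 33859.6.
∂q/∂p = −1200.
E = (-1200) × (64.2/33859.6) = -2.2752…

-2.28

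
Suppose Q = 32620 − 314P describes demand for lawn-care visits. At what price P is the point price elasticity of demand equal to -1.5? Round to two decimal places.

Ed = −314P/(32620 − 314P). Set this equal to -1.5:
314P = 1.5·(32620 − 314P) ⇒ 314P(1 + 1.5) = 1.5·32620
P = 1.5·32620 / (314·2.5) = 62.3312…

62.33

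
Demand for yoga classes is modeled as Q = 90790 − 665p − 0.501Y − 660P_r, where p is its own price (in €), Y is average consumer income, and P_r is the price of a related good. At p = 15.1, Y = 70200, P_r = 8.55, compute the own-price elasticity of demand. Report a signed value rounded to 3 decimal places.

-0.251

At the given values, Q = 90790 − 665(15.1) − 0.501(70200) − 660(8.55) = 39935.3.
∂Q/∂p = −665.
E = (-665) × (15.1/39935.3) = -0.25144…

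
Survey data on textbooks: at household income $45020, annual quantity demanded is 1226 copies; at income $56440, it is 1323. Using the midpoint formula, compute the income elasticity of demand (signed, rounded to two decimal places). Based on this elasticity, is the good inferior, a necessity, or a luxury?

0.34; necessity

%ΔQ = (1323 − 1226)/[( 1226 + 1323)/2] = 97/1274.5 = 0.076108…
%ΔIncome = (56440 − 45020)/[( 45020 + 56440)/2] = 11420/50730 = 0.225113…
E_income = (97/1274.5) / (11420/50730) = 0.3380…
0 < E_income < 1 ⇒ normal good, necessity.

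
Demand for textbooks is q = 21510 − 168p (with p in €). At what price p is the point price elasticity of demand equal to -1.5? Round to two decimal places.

Ed = −168p/(21510 − 168p). Set this equal to -1.5:
168p = 1.5·(21510 − 168p) ⇒ 168p(1 + 1.5) = 1.5·21510
p = 1.5·21510 / (168·2.5) = 76.8214…

76.82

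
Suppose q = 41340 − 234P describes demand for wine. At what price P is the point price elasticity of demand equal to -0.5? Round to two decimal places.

58.89

Ed = −234P/(41340 − 234P). Set this equal to -0.5:
234P = 0.5·(41340 − 234P) ⇒ 234P(1 + 0.5) = 0.5·41340
P = 0.5·41340 / (234·1.5) = 58.8888…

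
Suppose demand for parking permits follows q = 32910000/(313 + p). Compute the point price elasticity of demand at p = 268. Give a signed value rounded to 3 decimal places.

dq/dp = −32910000/(313 + p)² = -97.4935. At p = 268, q = 56643.7.
Ed = (dq/dp)·(p/q) = (-97.4935) × (268/56643.7) = -0.46127…

-0.461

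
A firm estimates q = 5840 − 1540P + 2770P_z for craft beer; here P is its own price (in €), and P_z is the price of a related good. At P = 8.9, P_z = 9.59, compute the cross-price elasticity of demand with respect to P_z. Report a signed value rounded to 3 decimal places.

At the given values, q = 5840 − 1540(8.9) + 2770(9.59) = 18698.3.
∂q/∂P_z = 2770.
E = (2770) × (9.59/18698.3) = 1.42067…

1.421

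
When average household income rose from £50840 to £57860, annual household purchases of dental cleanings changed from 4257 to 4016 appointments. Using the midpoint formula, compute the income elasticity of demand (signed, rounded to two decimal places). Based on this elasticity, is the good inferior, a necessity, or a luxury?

-0.45; inferior

%ΔQ = (4016 − 4257)/[( 4257 + 4016)/2] = -241/4136.5 = -0.058261…
%ΔIncome = (57860 − 50840)/[( 50840 + 57860)/2] = 7020/54350 = 0.129162…
E_income = (-241/4136.5) / (7020/54350) = -0.4510…
E_income < 0 ⇒ inferior good.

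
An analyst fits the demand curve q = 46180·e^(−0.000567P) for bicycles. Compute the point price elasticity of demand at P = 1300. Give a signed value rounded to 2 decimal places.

-0.74

dq/dP = −0.000567·q = -12.5291. At P = 1300, q = 22097.1.
Ed = (dq/dP)·(P/q) = (-12.5291) × (1300/22097.1) = -0.7371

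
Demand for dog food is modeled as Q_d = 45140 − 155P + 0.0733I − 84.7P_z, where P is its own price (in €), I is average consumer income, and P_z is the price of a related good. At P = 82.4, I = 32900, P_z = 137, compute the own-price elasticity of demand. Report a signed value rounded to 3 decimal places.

At the given values, Q_d = 45140 − 155(82.4) + 0.0733(32900) − 84.7(137) = 23175.67.
∂Q_d/∂P = −155.
E = (-155) × (82.4/23175.67) = -0.55109…

-0.551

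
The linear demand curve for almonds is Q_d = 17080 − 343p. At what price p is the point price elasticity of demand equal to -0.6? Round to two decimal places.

Ed = −343p/(17080 − 343p). Set this equal to -0.6:
343p = 0.6·(17080 − 343p) ⇒ 343p(1 + 0.6) = 0.6·17080
p = 0.6·17080 / (343·1.6) = 18.6734…

18.67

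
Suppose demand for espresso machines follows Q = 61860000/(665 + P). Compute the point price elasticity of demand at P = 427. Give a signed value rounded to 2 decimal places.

-0.39

dQ/dP = −61860000/(665 + P)² = -51.8758. At P = 427, Q = 56648.4.
Ed = (dQ/dP)·(P/Q) = (-51.8758) × (427/56648.4) = -0.3910…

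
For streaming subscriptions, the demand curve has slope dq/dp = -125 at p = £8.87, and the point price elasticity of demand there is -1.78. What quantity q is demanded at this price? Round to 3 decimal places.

Ed = (dq/dp)·(p/q) ⇒ q = (dq/dp)·p/Ed = (-125)·8.87/(-1.78) = 622.89325…

622.893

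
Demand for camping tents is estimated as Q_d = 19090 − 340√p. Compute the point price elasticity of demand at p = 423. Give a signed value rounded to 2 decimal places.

-0.29

dQ_d/dp = −340/(2√p) = -8.26568. At p = 423, Q_d = 12097.2.
Ed = (dQ_d/dp)·(p/Q_d) = (-8.26568) × (423/12097.2) = -0.2890…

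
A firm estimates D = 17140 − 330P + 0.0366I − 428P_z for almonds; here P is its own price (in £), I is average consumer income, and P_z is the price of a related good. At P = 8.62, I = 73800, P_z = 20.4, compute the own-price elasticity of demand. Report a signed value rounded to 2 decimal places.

-0.34

At the given values, D = 17140 − 330(8.62) + 0.0366(73800) − 428(20.4) = 8265.28.
∂D/∂P = −330.
E = (-330) × (8.62/8265.28) = -0.3441…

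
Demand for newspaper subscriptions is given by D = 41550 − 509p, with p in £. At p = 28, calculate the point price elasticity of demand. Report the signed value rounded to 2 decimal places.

dD/dp = −509. At p = 28, D = 41550 − 509(28) = 27298.
Ed = (dD/dp)·(p/D) = −509 × (28/27298) = -0.5220…

-0.52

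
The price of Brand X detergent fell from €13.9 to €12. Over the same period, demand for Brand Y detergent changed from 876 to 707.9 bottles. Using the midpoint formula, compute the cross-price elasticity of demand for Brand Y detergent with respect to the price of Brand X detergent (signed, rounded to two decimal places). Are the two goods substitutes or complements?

%ΔQ_{Brand Y detergent} = (707.9 − 876)/avg = -168.1/791.95 = -0.212260…
%ΔP_{Brand X detergent} = (12 − 13.9)/avg = -1.9/12.95 = -0.146718…
E_cross = (-168.1/791.95) / (-1.9/12.95) = 1.4467…
E_cross > 0 ⇒ the goods are substitutes.

1.45; substitutes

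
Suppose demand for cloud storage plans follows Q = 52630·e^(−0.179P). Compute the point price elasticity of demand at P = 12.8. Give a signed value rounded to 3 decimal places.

-2.291

dQ/dP = −0.179·Q = -952.864. At P = 12.8, Q = 5323.26.
Ed = (dQ/dP)·(P/Q) = (-952.864) × (12.8/5323.26) = -2.2912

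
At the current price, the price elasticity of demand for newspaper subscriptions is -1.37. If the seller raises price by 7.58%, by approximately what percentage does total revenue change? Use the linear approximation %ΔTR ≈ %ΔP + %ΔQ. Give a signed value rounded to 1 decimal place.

%ΔQ ≈ Ed × %ΔP = (-1.37) × (+7.58%) = -10.3846%
%ΔTR ≈ %ΔP + %ΔQ = (+7.58%) + (-10.3846%) = -2.8046%

-2.8%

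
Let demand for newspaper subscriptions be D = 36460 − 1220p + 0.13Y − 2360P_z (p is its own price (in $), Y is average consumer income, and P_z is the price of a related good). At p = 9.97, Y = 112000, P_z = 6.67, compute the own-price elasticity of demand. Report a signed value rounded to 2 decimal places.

At the given values, D = 36460 − 1220(9.97) + 0.13(112000) − 2360(6.67) = 23115.4.
∂D/∂p = −1220.
E = (-1220) × (9.97/23115.4) = -0.5262…

-0.53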